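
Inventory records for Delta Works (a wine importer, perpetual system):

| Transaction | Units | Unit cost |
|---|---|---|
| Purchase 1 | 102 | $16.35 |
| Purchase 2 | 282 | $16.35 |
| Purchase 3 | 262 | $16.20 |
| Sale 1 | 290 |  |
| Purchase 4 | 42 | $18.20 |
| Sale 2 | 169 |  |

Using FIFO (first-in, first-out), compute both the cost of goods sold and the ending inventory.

COGS = $7,493.40; ending inventory = $3,793.80

Sale 1 (290) [FIFO — oldest first]: 102 @ $16.35 + 188 @ $16.35 = $4,741.50
Sale 2 (169) [FIFO — oldest first]: 94 @ $16.35 + 75 @ $16.20 = $2,751.90
Total COGS = $4,741.50 + $2,751.90 = $7,493.40
Ending inventory: 187 @ $16.20 + 42 @ $18.20 = $3,793.80
Check: goods available $11,287.20 = COGS $7,493.40 + ending $3,793.80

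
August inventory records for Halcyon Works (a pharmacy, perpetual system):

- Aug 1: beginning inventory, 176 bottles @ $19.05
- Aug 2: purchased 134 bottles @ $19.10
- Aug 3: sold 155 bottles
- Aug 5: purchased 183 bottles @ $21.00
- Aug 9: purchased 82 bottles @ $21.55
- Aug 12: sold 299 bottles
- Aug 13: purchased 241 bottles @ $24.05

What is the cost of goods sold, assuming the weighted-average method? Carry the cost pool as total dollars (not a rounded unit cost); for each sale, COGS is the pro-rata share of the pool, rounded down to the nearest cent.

After Aug 1: 176 on hand, pool $3,352.80 (≈ $19.0500 each)
After Aug 2: 310 on hand, pool $5,912.20 (≈ $19.0716 each)
Aug 3, sell 155: 155/310 × $5,912.20 → $2,956.10
After Aug 5: 338 on hand, pool $6,799.10 (≈ $20.1157 each)
After Aug 9: 420 on hand, pool $8,566.20 (≈ $20.3957 each)
Aug 12, sell 299: 299/420 × $8,566.20 → $6,098.31
After Aug 13: 362 on hand, pool $8,263.94 (≈ $22.8286 each)
Total COGS = $2,956.10 + $6,098.31 = $9,054.41
Ending inventory (cost pool remaining) = $8,263.94

COGS = $9,054.41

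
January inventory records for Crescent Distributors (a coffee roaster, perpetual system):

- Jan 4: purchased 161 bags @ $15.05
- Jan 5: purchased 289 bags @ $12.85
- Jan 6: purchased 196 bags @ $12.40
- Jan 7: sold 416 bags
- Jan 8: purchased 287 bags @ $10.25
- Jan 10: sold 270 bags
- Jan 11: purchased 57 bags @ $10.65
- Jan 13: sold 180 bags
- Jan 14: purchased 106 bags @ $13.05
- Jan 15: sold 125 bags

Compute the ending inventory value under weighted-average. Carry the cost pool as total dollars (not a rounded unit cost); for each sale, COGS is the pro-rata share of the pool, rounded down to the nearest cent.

Ending inventory = $1,277.63

After Jan 4: 161 on hand, pool $2,423.05 (≈ $15.0500 each)
After Jan 5: 450 on hand, pool $6,136.70 (≈ $13.6371 each)
After Jan 6: 646 on hand, pool $8,567.10 (≈ $13.2618 each)
Jan 7, sell 416: 416/646 × $8,567.10 → $5,516.89
After Jan 8: 517 on hand, pool $5,991.96 (≈ $11.5899 each)
Jan 10, sell 270: 270/517 × $5,991.96 → $3,129.26
After Jan 11: 304 on hand, pool $3,469.75 (≈ $11.4137 each)
Jan 13, sell 180: 180/304 × $3,469.75 → $2,054.45
After Jan 14: 230 on hand, pool $2,798.60 (≈ $12.1678 each)
Jan 15, sell 125: 125/230 × $2,798.60 → $1,520.97
Total COGS = $5,516.89 + $3,129.26 + $2,054.45 + $1,520.97 = $12,221.57
Ending inventory (cost pool remaining) = $1,277.63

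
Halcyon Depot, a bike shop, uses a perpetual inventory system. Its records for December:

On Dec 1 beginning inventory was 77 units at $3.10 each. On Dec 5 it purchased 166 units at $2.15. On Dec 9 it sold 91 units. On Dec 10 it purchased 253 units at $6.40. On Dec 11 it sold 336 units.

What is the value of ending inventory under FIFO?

Ending inventory = $441.60

Dec 9, 91 sold [FIFO — oldest first]: 77 @ $3.10 + 14 @ $2.15 = $268.80
Dec 11, 336 sold [FIFO — oldest first]: 152 @ $2.15 + 184 @ $6.40 = $1,504.40
Total COGS = $268.80 + $1,504.40 = $1,773.20
Ending inventory: 69 @ $6.40 = $441.60
Check: goods available $2,214.80 = COGS $1,773.20 + ending $441.60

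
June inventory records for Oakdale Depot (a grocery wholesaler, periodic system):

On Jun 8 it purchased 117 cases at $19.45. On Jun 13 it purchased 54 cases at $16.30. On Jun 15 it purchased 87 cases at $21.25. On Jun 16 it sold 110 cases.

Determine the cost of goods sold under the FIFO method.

COGS = $2,139.50

Jun 16, 110 sold [FIFO — oldest first]: 110 @ $19.45 = $2,139.50
Ending inventory: 7 @ $19.45 + 54 @ $16.30 + 87 @ $21.25 = $2,865.10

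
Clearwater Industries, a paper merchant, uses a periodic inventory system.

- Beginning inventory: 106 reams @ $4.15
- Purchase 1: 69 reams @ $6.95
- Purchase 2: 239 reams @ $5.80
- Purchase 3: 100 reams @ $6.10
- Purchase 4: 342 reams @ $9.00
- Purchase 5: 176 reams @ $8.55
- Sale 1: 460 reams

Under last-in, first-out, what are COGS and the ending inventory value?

COGS = $4,060.80; ending inventory = $3,437.65

Sale 1 (460) [LIFO — newest first]: 176 @ $8.55 + 284 @ $9.00 = $4,060.80
Ending inventory: 106 @ $4.15 + 69 @ $6.95 + 239 @ $5.80 + 100 @ $6.10 + 58 @ $9.00 = $3,437.65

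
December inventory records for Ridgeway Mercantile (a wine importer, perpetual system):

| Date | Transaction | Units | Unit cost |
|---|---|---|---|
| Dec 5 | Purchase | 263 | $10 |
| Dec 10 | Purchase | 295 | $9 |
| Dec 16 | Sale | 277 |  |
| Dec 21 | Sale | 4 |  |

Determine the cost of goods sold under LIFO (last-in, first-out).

COGS = $2,529

Dec 16, 277 sold [LIFO — newest first]: 277 @ $9 = $2,493
Dec 21, 4 sold [LIFO — newest first]: 4 @ $9 = $36
Total COGS = $2,493 + $36 = $2,529
Ending inventory: 263 @ $10 + 14 @ $9 = $2,756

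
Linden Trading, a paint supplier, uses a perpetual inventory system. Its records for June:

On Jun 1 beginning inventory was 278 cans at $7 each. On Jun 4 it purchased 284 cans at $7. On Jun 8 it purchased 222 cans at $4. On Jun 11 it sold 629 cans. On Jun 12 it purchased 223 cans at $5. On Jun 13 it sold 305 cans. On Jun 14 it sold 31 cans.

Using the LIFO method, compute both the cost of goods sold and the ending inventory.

Jun 11, 629 sold [LIFO — newest first]: 222 @ $4 + 284 @ $7 + 123 @ $7 = $3,737
Jun 13, 305 sold [LIFO — newest first]: 223 @ $5 + 82 @ $7 = $1,689
Jun 14, 31 sold [LIFO — newest first]: 31 @ $7 = $217
Total COGS = $3,737 + $1,689 + $217 = $5,643
Ending inventory: 42 @ $7 = $294

COGS = $5,643; ending inventory = $294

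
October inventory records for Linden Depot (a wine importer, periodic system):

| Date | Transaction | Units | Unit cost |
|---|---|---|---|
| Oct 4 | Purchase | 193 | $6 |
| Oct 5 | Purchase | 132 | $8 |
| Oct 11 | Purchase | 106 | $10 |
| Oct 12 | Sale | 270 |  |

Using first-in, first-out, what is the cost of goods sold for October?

Oct 12, 270 sold [FIFO — oldest first]: 193 @ $6 + 77 @ $8 = $1,774
Ending inventory: 55 @ $8 + 106 @ $10 = $1,500

COGS = $1,774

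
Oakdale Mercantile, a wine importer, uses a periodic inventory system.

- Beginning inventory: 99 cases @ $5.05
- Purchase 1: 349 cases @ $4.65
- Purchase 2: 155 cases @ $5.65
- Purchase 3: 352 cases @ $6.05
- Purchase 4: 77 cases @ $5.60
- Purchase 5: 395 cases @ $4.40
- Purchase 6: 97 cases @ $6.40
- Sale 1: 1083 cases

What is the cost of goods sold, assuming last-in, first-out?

Sale 1 (1083) [LIFO — newest first]: 97 @ $6.40 + 395 @ $4.40 + 77 @ $5.60 + 352 @ $6.05 + 155 @ $5.65 + 7 @ $4.65 = $5,827.90
Ending inventory: 99 @ $5.05 + 342 @ $4.65 = $2,090.25
Check: goods available $7,918.15 = COGS $5,827.90 + ending $2,090.25

COGS = $5,827.90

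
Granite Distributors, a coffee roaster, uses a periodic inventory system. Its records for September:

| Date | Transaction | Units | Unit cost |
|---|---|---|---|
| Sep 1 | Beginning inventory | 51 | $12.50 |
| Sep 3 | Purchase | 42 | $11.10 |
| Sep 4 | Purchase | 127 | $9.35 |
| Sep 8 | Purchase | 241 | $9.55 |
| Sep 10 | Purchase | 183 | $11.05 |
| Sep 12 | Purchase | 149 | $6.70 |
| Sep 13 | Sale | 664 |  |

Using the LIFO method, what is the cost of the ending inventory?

Ending inventory = $1,440.30

Sep 13, 664 sold [LIFO — newest first]: 149 @ $6.70 + 183 @ $11.05 + 241 @ $9.55 + 91 @ $9.35 = $6,172.85
Ending inventory: 51 @ $12.50 + 42 @ $11.10 + 36 @ $9.35 = $1,440.30
Check: goods available $7,613.15 = COGS $6,172.85 + ending $1,440.30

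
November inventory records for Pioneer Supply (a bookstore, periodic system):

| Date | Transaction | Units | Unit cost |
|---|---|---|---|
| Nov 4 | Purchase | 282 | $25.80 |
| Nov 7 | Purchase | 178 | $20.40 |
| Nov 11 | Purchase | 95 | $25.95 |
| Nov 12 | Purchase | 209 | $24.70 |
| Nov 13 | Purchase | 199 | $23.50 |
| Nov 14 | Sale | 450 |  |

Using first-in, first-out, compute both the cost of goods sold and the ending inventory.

Nov 14, 450 sold [FIFO — oldest first]: 282 @ $25.80 + 168 @ $20.40 = $10,702.80
Ending inventory: 10 @ $20.40 + 95 @ $25.95 + 209 @ $24.70 + 199 @ $23.50 = $12,508.05

COGS = $10,702.80; ending inventory = $12,508.05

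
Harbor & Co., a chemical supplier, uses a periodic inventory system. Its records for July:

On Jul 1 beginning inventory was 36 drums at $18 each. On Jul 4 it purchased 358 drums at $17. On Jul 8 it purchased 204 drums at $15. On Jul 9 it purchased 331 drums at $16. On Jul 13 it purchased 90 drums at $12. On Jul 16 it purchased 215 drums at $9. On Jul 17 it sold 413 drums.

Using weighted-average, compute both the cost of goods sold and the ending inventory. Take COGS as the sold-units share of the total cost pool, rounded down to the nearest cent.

Jul 17, sell 413: 413/1234 × $18,105.00 → $6,059.45
Ending inventory (cost pool remaining) = $12,045.55

COGS = $6,059.45; ending inventory = $12,045.55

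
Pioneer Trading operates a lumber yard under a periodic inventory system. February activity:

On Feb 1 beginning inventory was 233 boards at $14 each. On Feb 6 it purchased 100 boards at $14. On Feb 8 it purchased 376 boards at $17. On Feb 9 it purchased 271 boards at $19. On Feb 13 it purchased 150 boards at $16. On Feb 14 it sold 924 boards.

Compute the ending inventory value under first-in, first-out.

Ending inventory = $3,464

Feb 14, 924 sold [FIFO — oldest first]: 233 @ $14 + 100 @ $14 + 376 @ $17 + 215 @ $19 = $15,139
Ending inventory: 56 @ $19 + 150 @ $16 = $3,464
Check: goods available $18,603 = COGS $15,139 + ending $3,464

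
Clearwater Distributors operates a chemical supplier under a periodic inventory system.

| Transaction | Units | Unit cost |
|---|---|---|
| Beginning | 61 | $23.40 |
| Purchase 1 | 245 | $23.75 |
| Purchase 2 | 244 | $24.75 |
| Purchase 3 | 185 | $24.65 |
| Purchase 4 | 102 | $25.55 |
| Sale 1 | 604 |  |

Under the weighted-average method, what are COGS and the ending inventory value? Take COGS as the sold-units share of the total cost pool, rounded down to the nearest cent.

Sale 1, sell 604: 604/837 × $20,451.50 → $14,758.31
Ending inventory (cost pool remaining) = $5,693.19

COGS = $14,758.31; ending inventory = $5,693.19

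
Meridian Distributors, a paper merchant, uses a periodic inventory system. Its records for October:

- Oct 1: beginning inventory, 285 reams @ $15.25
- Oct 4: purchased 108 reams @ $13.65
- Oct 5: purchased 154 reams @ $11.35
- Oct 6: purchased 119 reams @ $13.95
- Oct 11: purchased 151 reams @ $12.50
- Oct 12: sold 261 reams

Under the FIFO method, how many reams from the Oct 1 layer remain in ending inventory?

24

Oct 12, 261 sold [FIFO — oldest first]: 261 @ $15.25 = $3,980.25
Ending inventory: 24 @ $15.25 + 108 @ $13.65 + 154 @ $11.35 + 119 @ $13.95 + 151 @ $12.50 = $7,135.65
Check: goods available $11,115.90 = COGS $3,980.25 + ending $7,135.65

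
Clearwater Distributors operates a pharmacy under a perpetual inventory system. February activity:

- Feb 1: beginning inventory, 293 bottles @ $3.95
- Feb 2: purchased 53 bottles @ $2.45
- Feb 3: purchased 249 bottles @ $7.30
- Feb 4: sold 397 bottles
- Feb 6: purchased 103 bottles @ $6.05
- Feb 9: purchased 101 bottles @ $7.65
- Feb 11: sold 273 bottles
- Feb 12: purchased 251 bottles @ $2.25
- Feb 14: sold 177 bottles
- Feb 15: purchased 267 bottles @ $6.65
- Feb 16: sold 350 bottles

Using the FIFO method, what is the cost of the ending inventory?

Feb 4, 397 sold [FIFO — oldest first]: 293 @ $3.95 + 53 @ $2.45 + 51 @ $7.30 = $1,659.50
Feb 11, 273 sold [FIFO — oldest first]: 198 @ $7.30 + 75 @ $6.05 = $1,899.15
Feb 14, 177 sold [FIFO — oldest first]: 28 @ $6.05 + 101 @ $7.65 + 48 @ $2.25 = $1,050.05
Feb 16, 350 sold [FIFO — oldest first]: 203 @ $2.25 + 147 @ $6.65 = $1,434.30
Total COGS = $1,659.50 + $1,899.15 + $1,050.05 + $1,434.30 = $6,043.00
Ending inventory: 120 @ $6.65 = $798.00
Check: goods available $6,841.00 = COGS $6,043.00 + ending $798.00

Ending inventory = $798.00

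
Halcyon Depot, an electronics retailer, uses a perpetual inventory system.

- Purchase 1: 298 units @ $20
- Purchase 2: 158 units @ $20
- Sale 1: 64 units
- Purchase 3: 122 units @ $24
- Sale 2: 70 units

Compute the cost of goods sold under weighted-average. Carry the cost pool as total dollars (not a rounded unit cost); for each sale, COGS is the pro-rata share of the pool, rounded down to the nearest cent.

After Purchase 1: 298 on hand, pool $5,960.00 (≈ $20.0000 each)
After Purchase 2: 456 on hand, pool $9,120.00 (≈ $20.0000 each)
Sale 1, sell 64: 64/456 × $9,120.00 → $1,280.00
After Purchase 3: 514 on hand, pool $10,768.00 (≈ $20.9494 each)
Sale 2, sell 70: 70/514 × $10,768.00 → $1,466.45
Total COGS = $1,280.00 + $1,466.45 = $2,746.45
Ending inventory (cost pool remaining) = $9,301.55

COGS = $2,746.45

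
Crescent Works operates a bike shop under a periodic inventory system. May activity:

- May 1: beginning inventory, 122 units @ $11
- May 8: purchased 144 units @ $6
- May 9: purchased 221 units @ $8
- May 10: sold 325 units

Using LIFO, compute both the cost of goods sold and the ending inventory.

COGS = $2,392; ending inventory = $1,582

May 10, 325 sold [LIFO — newest first]: 221 @ $8 + 104 @ $6 = $2,392
Ending inventory: 122 @ $11 + 40 @ $6 = $1,582
Check: goods available $3,974 = COGS $2,392 + ending $1,582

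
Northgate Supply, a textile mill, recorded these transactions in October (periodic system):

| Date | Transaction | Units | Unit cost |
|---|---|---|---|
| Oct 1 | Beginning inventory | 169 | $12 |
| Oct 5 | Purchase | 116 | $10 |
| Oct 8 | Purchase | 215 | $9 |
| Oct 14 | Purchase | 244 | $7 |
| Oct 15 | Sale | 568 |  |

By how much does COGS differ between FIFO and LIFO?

$866

FIFO COGS: 169 @ $12 + 116 @ $10 + 215 @ $9 + 68 @ $7 = $5,599
LIFO COGS: 244 @ $7 + 215 @ $9 + 109 @ $10 = $4,733
Difference = |$5,599 − $4,733| = $866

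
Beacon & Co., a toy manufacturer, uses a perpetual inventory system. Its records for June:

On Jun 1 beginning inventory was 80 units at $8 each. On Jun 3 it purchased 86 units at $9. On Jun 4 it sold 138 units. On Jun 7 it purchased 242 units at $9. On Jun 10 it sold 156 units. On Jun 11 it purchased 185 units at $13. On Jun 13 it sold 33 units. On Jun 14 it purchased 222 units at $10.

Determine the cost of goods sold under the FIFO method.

Jun 4, 138 sold [FIFO — oldest first]: 80 @ $8 + 58 @ $9 = $1,162
Jun 10, 156 sold [FIFO — oldest first]: 28 @ $9 + 128 @ $9 = $1,404
Jun 13, 33 sold [FIFO — oldest first]: 33 @ $9 = $297
Total COGS = $1,162 + $1,404 + $297 = $2,863
Ending inventory: 81 @ $9 + 185 @ $13 + 222 @ $10 = $5,354

COGS = $2,863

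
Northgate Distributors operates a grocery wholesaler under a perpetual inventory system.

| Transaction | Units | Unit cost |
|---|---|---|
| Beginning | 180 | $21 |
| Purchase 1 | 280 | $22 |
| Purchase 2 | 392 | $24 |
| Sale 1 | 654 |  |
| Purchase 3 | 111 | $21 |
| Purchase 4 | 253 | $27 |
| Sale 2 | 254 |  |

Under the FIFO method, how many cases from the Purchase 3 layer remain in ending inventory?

55

Sale 1 (654) [FIFO — oldest first]: 180 @ $21 + 280 @ $22 + 194 @ $24 = $14,596
Sale 2 (254) [FIFO — oldest first]: 198 @ $24 + 56 @ $21 = $5,928
Total COGS = $14,596 + $5,928 = $20,524
Ending inventory: 55 @ $21 + 253 @ $27 = $7,986
Check: goods available $28,510 = COGS $20,524 + ending $7,986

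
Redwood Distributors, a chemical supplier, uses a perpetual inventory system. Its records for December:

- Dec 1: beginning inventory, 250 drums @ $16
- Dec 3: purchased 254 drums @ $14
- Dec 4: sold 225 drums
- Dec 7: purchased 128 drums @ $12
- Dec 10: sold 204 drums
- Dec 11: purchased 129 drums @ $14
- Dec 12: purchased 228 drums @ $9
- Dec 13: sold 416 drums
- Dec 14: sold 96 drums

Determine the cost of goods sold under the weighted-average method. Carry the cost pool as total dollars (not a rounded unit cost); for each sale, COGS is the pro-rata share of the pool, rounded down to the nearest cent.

COGS = $12,374.82

After Dec 1: 250 on hand, pool $4,000.00 (≈ $16.0000 each)
After Dec 3: 504 on hand, pool $7,556.00 (≈ $14.9921 each)
Dec 4, sell 225: 225/504 × $7,556.00 → $3,373.21
After Dec 7: 407 on hand, pool $5,718.79 (≈ $14.0511 each)
Dec 10, sell 204: 204/407 × $5,718.79 → $2,866.42
After Dec 11: 332 on hand, pool $4,658.37 (≈ $14.0312 each)
After Dec 12: 560 on hand, pool $6,710.37 (≈ $11.9828 each)
Dec 13, sell 416: 416/560 × $6,710.37 → $4,984.84
Dec 14, sell 96: 96/144 × $1,725.53 → $1,150.35
Total COGS = $3,373.21 + $2,866.42 + $4,984.84 + $1,150.35 = $12,374.82
Ending inventory (cost pool remaining) = $575.18
Check: goods available $12,950.00 = COGS $12,374.82 + ending $575.18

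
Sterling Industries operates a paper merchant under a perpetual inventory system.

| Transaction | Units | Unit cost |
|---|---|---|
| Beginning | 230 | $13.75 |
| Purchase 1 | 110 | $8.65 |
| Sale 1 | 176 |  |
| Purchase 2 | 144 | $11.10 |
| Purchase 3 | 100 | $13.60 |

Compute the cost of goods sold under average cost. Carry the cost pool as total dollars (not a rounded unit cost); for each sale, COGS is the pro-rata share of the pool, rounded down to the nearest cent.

COGS = $2,129.60

After Beginning: 230 on hand, pool $3,162.50 (≈ $13.7500 each)
After Purchase 1: 340 on hand, pool $4,114.00 (≈ $12.1000 each)
Sale 1, sell 176: 176/340 × $4,114.00 → $2,129.60
After Purchase 2: 308 on hand, pool $3,582.80 (≈ $11.6325 each)
After Purchase 3: 408 on hand, pool $4,942.80 (≈ $12.1147 each)
Ending inventory (cost pool remaining) = $4,942.80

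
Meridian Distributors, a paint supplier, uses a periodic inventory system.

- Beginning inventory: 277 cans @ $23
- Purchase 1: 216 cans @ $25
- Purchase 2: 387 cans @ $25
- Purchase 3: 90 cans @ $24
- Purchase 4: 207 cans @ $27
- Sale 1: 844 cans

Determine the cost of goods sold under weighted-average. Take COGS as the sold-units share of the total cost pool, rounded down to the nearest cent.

COGS = $20,935.07

Sale 1, sell 844: 844/1177 × $29,195.00 → $20,935.07
Ending inventory (cost pool remaining) = $8,259.93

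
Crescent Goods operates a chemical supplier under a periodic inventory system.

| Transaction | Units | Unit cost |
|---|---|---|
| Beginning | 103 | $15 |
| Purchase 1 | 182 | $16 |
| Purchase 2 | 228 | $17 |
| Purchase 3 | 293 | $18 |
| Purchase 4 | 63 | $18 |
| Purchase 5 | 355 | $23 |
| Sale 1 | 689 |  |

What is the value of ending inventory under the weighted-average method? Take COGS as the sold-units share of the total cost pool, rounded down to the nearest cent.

Sale 1, sell 689: 689/1224 × $22,906.00 → $12,893.98
Ending inventory (cost pool remaining) = $10,012.02
Check: goods available $22,906.00 = COGS $12,893.98 + ending $10,012.02

Ending inventory = $10,012.02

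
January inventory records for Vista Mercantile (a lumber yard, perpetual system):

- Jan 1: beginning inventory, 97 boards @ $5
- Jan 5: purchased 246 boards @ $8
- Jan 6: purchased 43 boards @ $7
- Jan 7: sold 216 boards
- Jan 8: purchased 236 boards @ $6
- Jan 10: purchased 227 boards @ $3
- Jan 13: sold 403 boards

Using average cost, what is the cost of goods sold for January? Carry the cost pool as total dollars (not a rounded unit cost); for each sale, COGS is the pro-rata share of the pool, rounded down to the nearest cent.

After Jan 1: 97 on hand, pool $485.00 (≈ $5.0000 each)
After Jan 5: 343 on hand, pool $2,453.00 (≈ $7.1516 each)
After Jan 6: 386 on hand, pool $2,754.00 (≈ $7.1347 each)
Jan 7, sell 216: 216/386 × $2,754.00 → $1,541.09
After Jan 8: 406 on hand, pool $2,628.91 (≈ $6.4751 each)
After Jan 10: 633 on hand, pool $3,309.91 (≈ $5.2289 each)
Jan 13, sell 403: 403/633 × $3,309.91 → $2,107.25
Total COGS = $1,541.09 + $2,107.25 = $3,648.34
Ending inventory (cost pool remaining) = $1,202.66
Check: goods available $4,851.00 = COGS $3,648.34 + ending $1,202.66

COGS = $3,648.34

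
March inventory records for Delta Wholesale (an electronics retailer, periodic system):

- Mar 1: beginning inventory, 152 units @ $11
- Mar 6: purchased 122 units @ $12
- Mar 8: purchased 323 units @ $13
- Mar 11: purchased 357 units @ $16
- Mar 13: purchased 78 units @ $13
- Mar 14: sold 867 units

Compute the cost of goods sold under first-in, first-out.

Mar 14, 867 sold [FIFO — oldest first]: 152 @ $11 + 122 @ $12 + 323 @ $13 + 270 @ $16 = $11,655
Ending inventory: 87 @ $16 + 78 @ $13 = $2,406
Check: goods available $14,061 = COGS $11,655 + ending $2,406

COGS = $11,655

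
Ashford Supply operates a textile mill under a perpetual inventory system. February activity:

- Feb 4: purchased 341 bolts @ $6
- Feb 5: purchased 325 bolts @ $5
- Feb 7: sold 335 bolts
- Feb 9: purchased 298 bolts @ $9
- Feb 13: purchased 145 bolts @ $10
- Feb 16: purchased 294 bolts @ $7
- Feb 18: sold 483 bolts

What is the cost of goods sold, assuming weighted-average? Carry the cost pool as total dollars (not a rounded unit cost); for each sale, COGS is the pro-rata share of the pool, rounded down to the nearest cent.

COGS = $5,471.04

After Feb 4: 341 on hand, pool $2,046.00 (≈ $6.0000 each)
After Feb 5: 666 on hand, pool $3,671.00 (≈ $5.5120 each)
Feb 7, sell 335: 335/666 × $3,671.00 → $1,846.52
After Feb 9: 629 on hand, pool $4,506.48 (≈ $7.1645 each)
After Feb 13: 774 on hand, pool $5,956.48 (≈ $7.6957 each)
After Feb 16: 1068 on hand, pool $8,014.48 (≈ $7.5042 each)
Feb 18, sell 483: 483/1068 × $8,014.48 → $3,624.52
Total COGS = $1,846.52 + $3,624.52 = $5,471.04
Ending inventory (cost pool remaining) = $4,389.96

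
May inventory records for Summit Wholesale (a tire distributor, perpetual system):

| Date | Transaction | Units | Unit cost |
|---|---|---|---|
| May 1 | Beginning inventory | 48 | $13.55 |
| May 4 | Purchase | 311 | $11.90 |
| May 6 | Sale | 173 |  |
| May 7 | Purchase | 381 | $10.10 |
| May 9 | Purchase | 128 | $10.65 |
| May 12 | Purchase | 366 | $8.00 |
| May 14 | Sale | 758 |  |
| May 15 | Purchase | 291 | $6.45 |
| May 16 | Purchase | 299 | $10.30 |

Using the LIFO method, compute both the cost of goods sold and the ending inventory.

May 6, 173 sold [LIFO — newest first]: 173 @ $11.90 = $2,058.70
May 14, 758 sold [LIFO — newest first]: 366 @ $8.00 + 128 @ $10.65 + 264 @ $10.10 = $6,957.60
Total COGS = $2,058.70 + $6,957.60 = $9,016.30
Ending inventory: 48 @ $13.55 + 138 @ $11.90 + 117 @ $10.10 + 291 @ $6.45 + 299 @ $10.30 = $8,430.95

COGS = $9,016.30; ending inventory = $8,430.95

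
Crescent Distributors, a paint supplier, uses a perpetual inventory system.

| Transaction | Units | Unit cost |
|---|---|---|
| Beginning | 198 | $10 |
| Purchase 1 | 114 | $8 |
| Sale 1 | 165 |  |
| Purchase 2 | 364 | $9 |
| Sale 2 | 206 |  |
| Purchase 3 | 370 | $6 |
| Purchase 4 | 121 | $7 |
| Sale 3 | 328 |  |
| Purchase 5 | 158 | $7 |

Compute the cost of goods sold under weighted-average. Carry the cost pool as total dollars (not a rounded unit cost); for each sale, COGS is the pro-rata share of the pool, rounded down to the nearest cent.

After Beginning: 198 on hand, pool $1,980.00 (≈ $10.0000 each)
After Purchase 1: 312 on hand, pool $2,892.00 (≈ $9.2692 each)
Sale 1, sell 165: 165/312 × $2,892.00 → $1,529.42
After Purchase 2: 511 on hand, pool $4,638.58 (≈ $9.0775 each)
Sale 2, sell 206: 206/511 × $4,638.58 → $1,869.95
After Purchase 3: 675 on hand, pool $4,988.63 (≈ $7.3906 each)
After Purchase 4: 796 on hand, pool $5,835.63 (≈ $7.3312 each)
Sale 3, sell 328: 328/796 × $5,835.63 → $2,404.63
After Purchase 5: 626 on hand, pool $4,537.00 (≈ $7.2476 each)
Total COGS = $1,529.42 + $1,869.95 + $2,404.63 = $5,804.00
Ending inventory (cost pool remaining) = $4,537.00
Check: goods available $10,341.00 = COGS $5,804.00 + ending $4,537.00

COGS = $5,804.00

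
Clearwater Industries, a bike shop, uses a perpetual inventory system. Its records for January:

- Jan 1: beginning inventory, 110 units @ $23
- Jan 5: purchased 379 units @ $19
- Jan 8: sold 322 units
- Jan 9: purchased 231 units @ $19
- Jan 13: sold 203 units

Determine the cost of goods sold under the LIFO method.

Jan 8, 322 sold [LIFO — newest first]: 322 @ $19 = $6,118
Jan 13, 203 sold [LIFO — newest first]: 203 @ $19 = $3,857
Total COGS = $6,118 + $3,857 = $9,975
Ending inventory: 110 @ $23 + 57 @ $19 + 28 @ $19 = $4,145
Check: goods available $14,120 = COGS $9,975 + ending $4,145

COGS = $9,975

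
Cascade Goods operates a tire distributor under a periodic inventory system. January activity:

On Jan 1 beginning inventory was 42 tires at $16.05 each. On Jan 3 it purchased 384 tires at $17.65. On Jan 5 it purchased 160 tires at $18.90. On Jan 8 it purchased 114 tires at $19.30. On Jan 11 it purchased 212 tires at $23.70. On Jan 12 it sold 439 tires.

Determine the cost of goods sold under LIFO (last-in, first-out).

Jan 12, 439 sold [LIFO — newest first]: 212 @ $23.70 + 114 @ $19.30 + 113 @ $18.90 = $9,360.30
Ending inventory: 42 @ $16.05 + 384 @ $17.65 + 47 @ $18.90 = $8,340.00

COGS = $9,360.30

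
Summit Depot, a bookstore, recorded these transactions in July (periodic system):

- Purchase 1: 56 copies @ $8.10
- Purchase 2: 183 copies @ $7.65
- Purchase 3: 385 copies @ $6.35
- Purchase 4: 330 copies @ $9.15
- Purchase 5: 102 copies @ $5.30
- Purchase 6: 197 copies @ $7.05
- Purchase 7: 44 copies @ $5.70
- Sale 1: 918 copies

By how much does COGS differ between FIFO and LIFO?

$232.90

FIFO COGS: 56 @ $8.10 + 183 @ $7.65 + 385 @ $6.35 + 294 @ $9.15 = $6,988.40
LIFO COGS: 44 @ $5.70 + 197 @ $7.05 + 102 @ $5.30 + 330 @ $9.15 + 245 @ $6.35 = $6,755.50
Difference = |$6,988.40 − $6,755.50| = $232.90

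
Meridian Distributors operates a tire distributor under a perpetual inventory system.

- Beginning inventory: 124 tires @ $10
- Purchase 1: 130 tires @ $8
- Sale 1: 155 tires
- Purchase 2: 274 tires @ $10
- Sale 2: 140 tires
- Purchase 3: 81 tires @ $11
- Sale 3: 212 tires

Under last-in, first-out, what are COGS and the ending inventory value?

Sale 1 (155) [LIFO — newest first]: 130 @ $8 + 25 @ $10 = $1,290
Sale 2 (140) [LIFO — newest first]: 140 @ $10 = $1,400
Sale 3 (212) [LIFO — newest first]: 81 @ $11 + 131 @ $10 = $2,201
Total COGS = $1,290 + $1,400 + $2,201 = $4,891
Ending inventory: 99 @ $10 + 3 @ $10 = $1,020

COGS = $4,891; ending inventory = $1,020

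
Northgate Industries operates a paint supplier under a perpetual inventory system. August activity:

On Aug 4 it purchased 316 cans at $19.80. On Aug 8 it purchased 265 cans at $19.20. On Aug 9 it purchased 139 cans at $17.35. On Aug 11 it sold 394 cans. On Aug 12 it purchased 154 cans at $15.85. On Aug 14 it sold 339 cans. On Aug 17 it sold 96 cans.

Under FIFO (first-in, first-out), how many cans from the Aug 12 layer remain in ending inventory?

45

Aug 11, 394 sold [FIFO — oldest first]: 316 @ $19.80 + 78 @ $19.20 = $7,754.40
Aug 14, 339 sold [FIFO — oldest first]: 187 @ $19.20 + 139 @ $17.35 + 13 @ $15.85 = $6,208.10
Aug 17, 96 sold [FIFO — oldest first]: 96 @ $15.85 = $1,521.60
Total COGS = $7,754.40 + $6,208.10 + $1,521.60 = $15,484.10
Ending inventory: 45 @ $15.85 = $713.25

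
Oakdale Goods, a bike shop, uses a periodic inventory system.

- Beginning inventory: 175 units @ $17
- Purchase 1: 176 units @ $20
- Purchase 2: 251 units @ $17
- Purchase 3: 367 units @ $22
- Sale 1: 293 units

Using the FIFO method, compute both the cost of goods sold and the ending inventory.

COGS = $5,335; ending inventory = $13,501

Sale 1 (293) [FIFO — oldest first]: 175 @ $17 + 118 @ $20 = $5,335
Ending inventory: 58 @ $20 + 251 @ $17 + 367 @ $22 = $13,501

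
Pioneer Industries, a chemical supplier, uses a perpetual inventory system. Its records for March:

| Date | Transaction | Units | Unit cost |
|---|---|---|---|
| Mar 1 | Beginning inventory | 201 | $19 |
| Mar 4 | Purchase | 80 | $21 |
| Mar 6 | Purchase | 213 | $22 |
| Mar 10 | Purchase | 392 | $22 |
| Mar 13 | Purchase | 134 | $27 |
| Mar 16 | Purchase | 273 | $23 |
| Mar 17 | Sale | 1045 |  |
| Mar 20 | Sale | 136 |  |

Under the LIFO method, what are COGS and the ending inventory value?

Mar 17, 1045 sold [LIFO — newest first]: 273 @ $23 + 134 @ $27 + 392 @ $22 + 213 @ $22 + 33 @ $21 = $23,900
Mar 20, 136 sold [LIFO — newest first]: 47 @ $21 + 89 @ $19 = $2,678
Total COGS = $23,900 + $2,678 = $26,578
Ending inventory: 112 @ $19 = $2,128

COGS = $26,578; ending inventory = $2,128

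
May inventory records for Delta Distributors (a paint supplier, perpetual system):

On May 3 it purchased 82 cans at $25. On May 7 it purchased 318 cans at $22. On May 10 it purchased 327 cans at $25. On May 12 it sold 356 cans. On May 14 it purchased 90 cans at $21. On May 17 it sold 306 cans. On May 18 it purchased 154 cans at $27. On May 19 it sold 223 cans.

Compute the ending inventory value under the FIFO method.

May 12, 356 sold [FIFO — oldest first]: 82 @ $25 + 274 @ $22 = $8,078
May 17, 306 sold [FIFO — oldest first]: 44 @ $22 + 262 @ $25 = $7,518
May 19, 223 sold [FIFO — oldest first]: 65 @ $25 + 90 @ $21 + 68 @ $27 = $5,351
Total COGS = $8,078 + $7,518 + $5,351 = $20,947
Ending inventory: 86 @ $27 = $2,322

Ending inventory = $2,322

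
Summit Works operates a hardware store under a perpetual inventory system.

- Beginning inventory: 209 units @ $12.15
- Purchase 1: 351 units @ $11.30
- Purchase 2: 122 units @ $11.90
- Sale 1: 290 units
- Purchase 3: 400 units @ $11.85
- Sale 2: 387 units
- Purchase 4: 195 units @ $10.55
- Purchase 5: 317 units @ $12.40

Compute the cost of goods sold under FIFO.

COGS = $7,897.95

Sale 1 (290) [FIFO — oldest first]: 209 @ $12.15 + 81 @ $11.30 = $3,454.65
Sale 2 (387) [FIFO — oldest first]: 270 @ $11.30 + 117 @ $11.90 = $4,443.30
Total COGS = $3,454.65 + $4,443.30 = $7,897.95
Ending inventory: 5 @ $11.90 + 400 @ $11.85 + 195 @ $10.55 + 317 @ $12.40 = $10,787.55
Check: goods available $18,685.50 = COGS $7,897.95 + ending $10,787.55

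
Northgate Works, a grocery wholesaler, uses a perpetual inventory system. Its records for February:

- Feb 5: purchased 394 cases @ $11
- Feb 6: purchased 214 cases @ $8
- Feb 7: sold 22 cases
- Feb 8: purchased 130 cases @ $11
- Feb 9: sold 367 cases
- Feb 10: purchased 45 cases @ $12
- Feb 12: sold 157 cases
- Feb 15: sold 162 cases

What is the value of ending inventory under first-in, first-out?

Feb 7, 22 sold [FIFO — oldest first]: 22 @ $11 = $242
Feb 9, 367 sold [FIFO — oldest first]: 367 @ $11 = $4,037
Feb 12, 157 sold [FIFO — oldest first]: 5 @ $11 + 152 @ $8 = $1,271
Feb 15, 162 sold [FIFO — oldest first]: 62 @ $8 + 100 @ $11 = $1,596
Total COGS = $242 + $4,037 + $1,271 + $1,596 = $7,146
Ending inventory: 30 @ $11 + 45 @ $12 = $870

Ending inventory = $870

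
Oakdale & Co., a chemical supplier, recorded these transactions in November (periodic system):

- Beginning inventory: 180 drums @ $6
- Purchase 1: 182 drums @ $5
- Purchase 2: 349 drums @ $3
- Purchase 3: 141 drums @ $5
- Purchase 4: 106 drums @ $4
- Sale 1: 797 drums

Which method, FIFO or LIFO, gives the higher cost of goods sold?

FIFO COGS: 180 @ $6 + 182 @ $5 + 349 @ $3 + 86 @ $5 = $3,467
LIFO COGS: 106 @ $4 + 141 @ $5 + 349 @ $3 + 182 @ $5 + 19 @ $6 = $3,200

FIFO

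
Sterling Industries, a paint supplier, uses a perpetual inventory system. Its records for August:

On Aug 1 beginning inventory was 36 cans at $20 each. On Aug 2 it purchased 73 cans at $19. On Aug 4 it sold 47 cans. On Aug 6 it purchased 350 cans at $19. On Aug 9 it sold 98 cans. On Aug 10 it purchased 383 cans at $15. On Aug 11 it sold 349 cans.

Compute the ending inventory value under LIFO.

Ending inventory = $6,512

Aug 4, 47 sold [LIFO — newest first]: 47 @ $19 = $893
Aug 9, 98 sold [LIFO — newest first]: 98 @ $19 = $1,862
Aug 11, 349 sold [LIFO — newest first]: 349 @ $15 = $5,235
Total COGS = $893 + $1,862 + $5,235 = $7,990
Ending inventory: 36 @ $20 + 26 @ $19 + 252 @ $19 + 34 @ $15 = $6,512
Check: goods available $14,502 = COGS $7,990 + ending $6,512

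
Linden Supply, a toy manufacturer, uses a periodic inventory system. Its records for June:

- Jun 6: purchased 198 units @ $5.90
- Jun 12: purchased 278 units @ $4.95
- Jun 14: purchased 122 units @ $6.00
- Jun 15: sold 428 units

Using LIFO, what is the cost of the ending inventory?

Jun 15, 428 sold [LIFO — newest first]: 122 @ $6.00 + 278 @ $4.95 + 28 @ $5.90 = $2,273.30
Ending inventory: 170 @ $5.90 = $1,003.00
Check: goods available $3,276.30 = COGS $2,273.30 + ending $1,003.00

Ending inventory = $1,003.00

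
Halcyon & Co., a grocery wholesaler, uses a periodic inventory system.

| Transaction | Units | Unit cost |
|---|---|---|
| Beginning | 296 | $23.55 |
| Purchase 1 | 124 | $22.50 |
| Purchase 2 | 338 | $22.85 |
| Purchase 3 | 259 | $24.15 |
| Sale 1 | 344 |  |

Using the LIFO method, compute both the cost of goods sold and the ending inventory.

COGS = $8,197.10; ending inventory = $15,541.85

Sale 1 (344) [LIFO — newest first]: 259 @ $24.15 + 85 @ $22.85 = $8,197.10
Ending inventory: 296 @ $23.55 + 124 @ $22.50 + 253 @ $22.85 = $15,541.85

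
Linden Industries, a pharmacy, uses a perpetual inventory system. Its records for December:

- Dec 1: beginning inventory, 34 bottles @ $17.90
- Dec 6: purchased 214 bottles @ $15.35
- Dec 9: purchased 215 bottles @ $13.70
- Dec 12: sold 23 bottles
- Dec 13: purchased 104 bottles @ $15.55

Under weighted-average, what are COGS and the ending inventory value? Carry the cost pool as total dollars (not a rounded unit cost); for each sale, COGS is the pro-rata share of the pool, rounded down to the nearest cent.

COGS = $339.73; ending inventory = $8,116.47

After Dec 1: 34 on hand, pool $608.60 (≈ $17.9000 each)
After Dec 6: 248 on hand, pool $3,893.50 (≈ $15.6996 each)
After Dec 9: 463 on hand, pool $6,839.00 (≈ $14.7711 each)
Dec 12, sell 23: 23/463 × $6,839.00 → $339.73
After Dec 13: 544 on hand, pool $8,116.47 (≈ $14.9200 each)
Ending inventory (cost pool remaining) = $8,116.47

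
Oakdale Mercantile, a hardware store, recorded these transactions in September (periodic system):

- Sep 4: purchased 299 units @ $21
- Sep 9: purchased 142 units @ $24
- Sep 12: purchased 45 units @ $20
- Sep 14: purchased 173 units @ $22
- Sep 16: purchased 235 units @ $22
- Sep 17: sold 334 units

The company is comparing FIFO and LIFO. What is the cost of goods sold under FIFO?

COGS = $7,119

FIFO COGS: 299 @ $21 + 35 @ $24 = $7,119
LIFO COGS: 235 @ $22 + 99 @ $22 = $7,348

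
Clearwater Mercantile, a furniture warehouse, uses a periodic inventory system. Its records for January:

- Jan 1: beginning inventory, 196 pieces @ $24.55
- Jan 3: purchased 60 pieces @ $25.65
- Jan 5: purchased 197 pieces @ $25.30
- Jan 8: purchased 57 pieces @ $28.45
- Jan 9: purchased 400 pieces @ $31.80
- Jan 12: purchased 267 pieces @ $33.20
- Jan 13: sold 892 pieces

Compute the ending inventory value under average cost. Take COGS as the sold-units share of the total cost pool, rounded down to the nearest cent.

Jan 13, sell 892: 892/1177 × $34,540.95 → $26,177.16
Ending inventory (cost pool remaining) = $8,363.79
Check: goods available $34,540.95 = COGS $26,177.16 + ending $8,363.79

Ending inventory = $8,363.79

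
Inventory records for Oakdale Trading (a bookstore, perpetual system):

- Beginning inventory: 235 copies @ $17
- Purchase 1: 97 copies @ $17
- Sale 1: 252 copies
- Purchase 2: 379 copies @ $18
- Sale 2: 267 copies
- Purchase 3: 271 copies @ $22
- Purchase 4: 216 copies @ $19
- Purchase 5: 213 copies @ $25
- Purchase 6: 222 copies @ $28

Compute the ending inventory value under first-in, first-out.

Ending inventory = $25,063

Sale 1 (252) [FIFO — oldest first]: 235 @ $17 + 17 @ $17 = $4,284
Sale 2 (267) [FIFO — oldest first]: 80 @ $17 + 187 @ $18 = $4,726
Total COGS = $4,284 + $4,726 = $9,010
Ending inventory: 192 @ $18 + 271 @ $22 + 216 @ $19 + 213 @ $25 + 222 @ $28 = $25,063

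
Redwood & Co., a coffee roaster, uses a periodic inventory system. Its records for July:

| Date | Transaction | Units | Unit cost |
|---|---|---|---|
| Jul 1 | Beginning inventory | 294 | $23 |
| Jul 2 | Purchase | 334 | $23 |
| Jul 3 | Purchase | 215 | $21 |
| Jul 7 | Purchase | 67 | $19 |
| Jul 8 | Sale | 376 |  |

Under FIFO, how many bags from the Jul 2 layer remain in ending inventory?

Jul 8, 376 sold [FIFO — oldest first]: 294 @ $23 + 82 @ $23 = $8,648
Ending inventory: 252 @ $23 + 215 @ $21 + 67 @ $19 = $11,584

252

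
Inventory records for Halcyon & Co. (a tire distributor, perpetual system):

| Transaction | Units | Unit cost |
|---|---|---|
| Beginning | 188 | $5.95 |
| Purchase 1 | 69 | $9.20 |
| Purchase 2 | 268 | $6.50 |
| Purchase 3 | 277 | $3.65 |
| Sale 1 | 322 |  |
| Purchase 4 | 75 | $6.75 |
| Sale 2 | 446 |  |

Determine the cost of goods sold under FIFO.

Sale 1 (322) [FIFO — oldest first]: 188 @ $5.95 + 69 @ $9.20 + 65 @ $6.50 = $2,175.90
Sale 2 (446) [FIFO — oldest first]: 203 @ $6.50 + 243 @ $3.65 = $2,206.45
Total COGS = $2,175.90 + $2,206.45 = $4,382.35
Ending inventory: 34 @ $3.65 + 75 @ $6.75 = $630.35

COGS = $4,382.35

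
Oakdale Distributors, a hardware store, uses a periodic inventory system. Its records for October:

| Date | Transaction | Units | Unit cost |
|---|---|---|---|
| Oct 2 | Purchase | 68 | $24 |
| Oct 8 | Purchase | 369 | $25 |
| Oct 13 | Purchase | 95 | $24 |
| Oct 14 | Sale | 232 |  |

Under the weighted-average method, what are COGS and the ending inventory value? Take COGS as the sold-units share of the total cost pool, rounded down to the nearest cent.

COGS = $5,728.91; ending inventory = $7,408.09

Oct 14, sell 232: 232/532 × $13,137.00 → $5,728.91
Ending inventory (cost pool remaining) = $7,408.09
Check: goods available $13,137.00 = COGS $5,728.91 + ending $7,408.09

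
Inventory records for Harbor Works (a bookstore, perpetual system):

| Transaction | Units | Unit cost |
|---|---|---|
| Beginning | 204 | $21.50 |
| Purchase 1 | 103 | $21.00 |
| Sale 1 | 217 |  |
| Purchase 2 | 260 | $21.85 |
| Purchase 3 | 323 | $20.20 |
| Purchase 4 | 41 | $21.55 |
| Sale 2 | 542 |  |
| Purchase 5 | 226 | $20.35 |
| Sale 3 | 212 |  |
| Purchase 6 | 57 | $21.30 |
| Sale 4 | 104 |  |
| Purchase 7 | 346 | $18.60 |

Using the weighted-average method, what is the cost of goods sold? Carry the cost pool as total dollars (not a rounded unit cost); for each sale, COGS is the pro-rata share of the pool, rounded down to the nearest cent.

COGS = $22,560.86

After Beginning: 204 on hand, pool $4,386.00 (≈ $21.5000 each)
After Purchase 1: 307 on hand, pool $6,549.00 (≈ $21.3322 each)
Sale 1, sell 217: 217/307 × $6,549.00 → $4,629.09
After Purchase 2: 350 on hand, pool $7,600.91 (≈ $21.7169 each)
After Purchase 3: 673 on hand, pool $14,125.51 (≈ $20.9889 each)
After Purchase 4: 714 on hand, pool $15,009.06 (≈ $21.0211 each)
Sale 2, sell 542: 542/714 × $15,009.06 → $11,393.43
After Purchase 5: 398 on hand, pool $8,214.73 (≈ $20.6400 each)
Sale 3, sell 212: 212/398 × $8,214.73 → $4,375.68
After Purchase 6: 243 on hand, pool $5,053.15 (≈ $20.7949 each)
Sale 4, sell 104: 104/243 × $5,053.15 → $2,162.66
After Purchase 7: 485 on hand, pool $9,326.09 (≈ $19.2291 each)
Total COGS = $4,629.09 + $11,393.43 + $4,375.68 + $2,162.66 = $22,560.86
Ending inventory (cost pool remaining) = $9,326.09
Check: goods available $31,886.95 = COGS $22,560.86 + ending $9,326.09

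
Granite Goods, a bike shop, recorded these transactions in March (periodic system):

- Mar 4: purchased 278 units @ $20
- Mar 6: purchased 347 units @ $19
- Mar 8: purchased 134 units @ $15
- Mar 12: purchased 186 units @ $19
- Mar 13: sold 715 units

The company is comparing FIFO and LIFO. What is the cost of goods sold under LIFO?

COGS = $13,097

FIFO COGS: 278 @ $20 + 347 @ $19 + 90 @ $15 = $13,503
LIFO COGS: 186 @ $19 + 134 @ $15 + 347 @ $19 + 48 @ $20 = $13,097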